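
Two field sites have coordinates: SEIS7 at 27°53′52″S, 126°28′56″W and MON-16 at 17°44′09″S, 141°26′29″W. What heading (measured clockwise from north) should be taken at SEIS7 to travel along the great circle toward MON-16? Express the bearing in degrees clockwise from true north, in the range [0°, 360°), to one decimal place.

SEIS7: φ = -27.89778°, λ = -126.48222°
MON-16: φ = -17.73583°, λ = -141.44139°
Δλ = -14.9592°
y = sin Δλ · cos φ₂ = -0.245862
x = cos φ₁ sin φ₂ − sin φ₁ cos φ₂ cos Δλ = 0.161328
θ = atan2(y, x) = -56.7282° → 303.2718° (mod 360°)

303.3°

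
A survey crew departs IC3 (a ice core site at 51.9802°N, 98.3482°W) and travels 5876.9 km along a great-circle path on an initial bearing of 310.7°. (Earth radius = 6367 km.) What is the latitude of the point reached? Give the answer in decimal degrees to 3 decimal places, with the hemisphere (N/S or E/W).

δ = d/R = 5876.9/6367 = 0.923025 rad
φ₂ = arcsin(sin φ₁ cos δ + cos φ₁ sin δ cos θ)
   = arcsin(0.78780·0.60341 + 0.61593·0.79743·0.65210) = 52.71700°
λ₂ = λ₁ + atan2(sin θ sin δ cos φ₁, cos δ − sin φ₁ sin φ₂) = 168.05550°

52.717°N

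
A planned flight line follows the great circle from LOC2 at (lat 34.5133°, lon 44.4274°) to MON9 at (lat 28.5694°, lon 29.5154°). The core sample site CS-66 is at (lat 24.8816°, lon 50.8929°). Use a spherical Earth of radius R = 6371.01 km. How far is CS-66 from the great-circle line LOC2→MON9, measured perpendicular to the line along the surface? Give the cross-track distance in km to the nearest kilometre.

1216 km

δ₁₃ = central angle LOC2→CS-66 = 0.194475 rad  (haversine)
θ₁₃ = bearing LOC2→CS-66 = 148.089°,  θ₁₂ = bearing LOC2→MON9 = 248.991°
dₓₜ = R·arcsin(sin δ₁₃ · sin(θ₁₃ − θ₁₂)) = 6371.01·arcsin(0.19325·sin(-100.902°)) = -1216.362 km
|dₓₜ| = 1216.362 km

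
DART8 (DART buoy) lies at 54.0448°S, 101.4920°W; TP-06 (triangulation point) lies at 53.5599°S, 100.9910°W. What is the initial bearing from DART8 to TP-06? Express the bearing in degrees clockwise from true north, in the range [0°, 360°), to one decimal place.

Δλ = 0.5010°
y = sin Δλ · cos φ₂ = 0.005194
x = cos φ₁ sin φ₂ − sin φ₁ cos φ₂ cos Δλ = 0.008445
θ = atan2(y, x) = 31.5931° → 31.5931° (mod 360°)

31.6°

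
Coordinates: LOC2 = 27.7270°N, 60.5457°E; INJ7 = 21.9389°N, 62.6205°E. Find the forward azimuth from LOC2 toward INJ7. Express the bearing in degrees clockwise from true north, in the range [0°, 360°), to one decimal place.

161.5°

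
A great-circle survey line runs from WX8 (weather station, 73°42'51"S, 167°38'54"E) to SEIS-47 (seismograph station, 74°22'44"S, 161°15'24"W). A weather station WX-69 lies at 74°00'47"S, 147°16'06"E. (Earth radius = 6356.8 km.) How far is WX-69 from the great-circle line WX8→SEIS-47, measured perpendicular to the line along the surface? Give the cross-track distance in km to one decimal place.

WX8: φ = -73.71417°, λ = +167.64833°
SEIS-47: φ = -74.37889°, λ = -161.25667°
WX-69: φ = -74.01306°, λ = +147.26833°
δ₁₃ = central angle WX8→WX-69 = 0.098511 rad  (haversine)
θ₁₃ = bearing WX8→WX-69 = 257.215°,  θ₁₂ = bearing WX8→SEIS-47 = 109.314°
dₓₜ = R·arcsin(sin δ₁₃ · sin(θ₁₃ − θ₁₂)) = 6356.8·arcsin(0.09835·sin(147.900°)) = 332.378 km
|dₓₜ| = 332.378 km

332.4 km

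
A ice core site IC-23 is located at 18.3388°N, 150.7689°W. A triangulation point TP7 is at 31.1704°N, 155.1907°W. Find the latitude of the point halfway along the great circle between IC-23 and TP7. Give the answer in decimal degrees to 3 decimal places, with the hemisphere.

24.771°N

Bx = cos φ₂ cos Δλ = 0.853085,  By = cos φ₂ sin Δλ = -0.065968
φₘ = atan2(sin φ₁ + sin φ₂, √((cos φ₁ + Bx)² + By²)) = 24.77078°
λₘ = λ₁ + atan2(By, cos φ₁ + Bx) = -152.86511°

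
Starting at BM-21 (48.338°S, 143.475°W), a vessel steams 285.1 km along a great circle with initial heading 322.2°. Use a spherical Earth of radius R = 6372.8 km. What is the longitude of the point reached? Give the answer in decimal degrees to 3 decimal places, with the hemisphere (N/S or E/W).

145.748°W

δ = d/R = 285.1/6372.8 = 0.044737 rad
φ₂ = arcsin(sin φ₁ cos δ + cos φ₁ sin δ cos θ)
   = arcsin(-0.74708·0.99900 + 0.66474·0.04472·0.79016) = -46.28960°
λ₂ = λ₁ + atan2(sin θ sin δ cos φ₁, cos δ − sin φ₁ sin φ₂) = -145.74835°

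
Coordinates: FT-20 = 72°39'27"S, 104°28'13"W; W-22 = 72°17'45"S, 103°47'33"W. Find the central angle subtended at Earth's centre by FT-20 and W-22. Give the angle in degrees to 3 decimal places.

0.415°

FT-20: φ = -72.65750°, λ = -104.47028°
W-22: φ = -72.29583°, λ = -103.79250°
Δφ = 0.3617°,  Δλ = 0.6778°
a = sin²(Δφ/2) + cos φ₁ cos φ₂ sin²(Δλ/2) = 0.000013
c = 2·arcsin(√a) = 0.007248 rad = 0.4153°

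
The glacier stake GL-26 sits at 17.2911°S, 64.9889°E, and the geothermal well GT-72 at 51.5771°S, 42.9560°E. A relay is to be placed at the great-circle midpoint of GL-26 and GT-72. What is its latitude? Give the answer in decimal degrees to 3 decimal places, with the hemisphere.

Bx = cos φ₂ cos Δλ = 0.576075,  By = cos φ₂ sin Δλ = -0.233134
φₘ = atan2(sin φ₁ + sin φ₂, √((cos φ₁ + Bx)² + By²)) = -34.90998°
λₘ = λ₁ + atan2(By, cos φ₁ + Bx) = 56.33000°

34.910°S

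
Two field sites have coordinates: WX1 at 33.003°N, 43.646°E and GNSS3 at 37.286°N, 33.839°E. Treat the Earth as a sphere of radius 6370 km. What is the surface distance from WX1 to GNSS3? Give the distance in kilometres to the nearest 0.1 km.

Δφ = 4.2830°,  Δλ = -9.8070°
a = sin²(Δφ/2) + cos φ₁ cos φ₂ sin²(Δλ/2) = 0.006272
c = 2·arcsin(√a) = 0.158552 rad = 9.0843°
d = R·c = 6370 × 0.158552 = 1010.0 km

1010.0 km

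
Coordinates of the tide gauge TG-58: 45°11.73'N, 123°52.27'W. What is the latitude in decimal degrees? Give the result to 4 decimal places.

45° + 11.73′/60 = 45 + 0.19550 = 45.1955°

45.1955°N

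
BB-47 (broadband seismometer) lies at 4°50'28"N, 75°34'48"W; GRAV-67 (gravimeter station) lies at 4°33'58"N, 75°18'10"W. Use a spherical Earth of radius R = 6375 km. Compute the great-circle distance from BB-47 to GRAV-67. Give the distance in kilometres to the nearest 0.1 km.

BB-47: φ = +4.84111°, λ = -75.58000°
GRAV-67: φ = +4.56611°, λ = -75.30278°
Δφ = -0.2750°,  Δλ = 0.2772°
a = sin²(Δφ/2) + cos φ₁ cos φ₂ sin²(Δλ/2) = 0.000012
c = 2·arcsin(√a) = 0.006804 rad = 0.3898°
d = R·c = 6375 × 0.006804 = 43.4 km

43.4 km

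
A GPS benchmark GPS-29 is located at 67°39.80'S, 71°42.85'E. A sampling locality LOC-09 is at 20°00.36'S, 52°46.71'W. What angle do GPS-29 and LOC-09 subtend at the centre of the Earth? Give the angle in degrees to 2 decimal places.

83.44°

GPS-29: φ = -67.66333°, λ = +71.71417°
LOC-09: φ = -20.00600°, λ = -52.77850°
Δφ = 47.6573°,  Δλ = -124.4927°
a = sin²(Δφ/2) + cos φ₁ cos φ₂ sin²(Δλ/2) = 0.442893
c = 2·arcsin(√a) = 1.456333 rad = 83.4417°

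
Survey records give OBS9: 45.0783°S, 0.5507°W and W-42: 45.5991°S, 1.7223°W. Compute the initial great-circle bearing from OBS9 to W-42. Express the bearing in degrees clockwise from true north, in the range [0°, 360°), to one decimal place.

Δλ = -1.1716°
y = sin Δλ · cos φ₂ = -0.014306
x = cos φ₁ sin φ₂ − sin φ₁ cos φ₂ cos Δλ = -0.009193
θ = atan2(y, x) = -122.7248° → 237.2752° (mod 360°)

237.3°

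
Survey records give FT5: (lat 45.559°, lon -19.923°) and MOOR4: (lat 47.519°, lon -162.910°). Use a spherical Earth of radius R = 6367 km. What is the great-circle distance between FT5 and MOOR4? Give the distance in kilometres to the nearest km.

9049 km

Δφ = 1.9600°,  Δλ = -142.9870°
a = sin²(Δφ/2) + cos φ₁ cos φ₂ sin²(Δλ/2) = 0.425511
c = 2·arcsin(√a) = 1.421263 rad = 81.4323°
d = R·c = 6367 × 1.421263 = 9049.2 km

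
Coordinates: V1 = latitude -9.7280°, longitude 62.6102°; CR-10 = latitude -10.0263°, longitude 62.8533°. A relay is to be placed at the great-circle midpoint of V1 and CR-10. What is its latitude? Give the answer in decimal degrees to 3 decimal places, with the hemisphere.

Bx = cos φ₂ cos Δλ = 0.984719,  By = cos φ₂ sin Δλ = 0.004178
φₘ = atan2(sin φ₁ + sin φ₂, √((cos φ₁ + Bx)² + By²)) = -9.87717°
λₘ = λ₁ + atan2(By, cos φ₁ + Bx) = 62.73169°

9.877°S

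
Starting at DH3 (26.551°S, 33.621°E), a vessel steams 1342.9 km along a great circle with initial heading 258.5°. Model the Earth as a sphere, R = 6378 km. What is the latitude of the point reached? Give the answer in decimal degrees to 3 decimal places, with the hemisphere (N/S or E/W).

28.320°S

δ = d/R = 1342.9/6378 = 0.210552 rad
φ₂ = arcsin(sin φ₁ cos δ + cos φ₁ sin δ cos θ)
   = arcsin(-0.44699·0.97792 + 0.89454·0.20900·-0.19937) = -28.32004°
λ₂ = λ₁ + atan2(sin θ sin δ cos φ₁, cos δ − sin φ₁ sin φ₂) = 20.16790°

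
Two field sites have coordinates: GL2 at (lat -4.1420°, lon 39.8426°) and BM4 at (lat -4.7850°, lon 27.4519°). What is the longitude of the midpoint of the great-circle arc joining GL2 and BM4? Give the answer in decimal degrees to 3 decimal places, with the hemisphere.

Bx = cos φ₂ cos Δλ = 0.973303,  By = cos φ₂ sin Δλ = -0.213829
φₘ = atan2(sin φ₁ + sin φ₂, √((cos φ₁ + Bx)² + By²)) = -4.48961°
λₘ = λ₁ + atan2(By, cos φ₁ + Bx) = 33.64997°

33.650°E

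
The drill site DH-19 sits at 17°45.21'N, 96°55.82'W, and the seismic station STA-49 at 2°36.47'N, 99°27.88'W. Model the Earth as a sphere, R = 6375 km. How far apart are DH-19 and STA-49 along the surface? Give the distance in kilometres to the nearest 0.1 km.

1707.7 km

DH-19: φ = +17.75350°, λ = -96.93033°
STA-49: φ = +2.60783°, λ = -99.46467°
Δφ = -15.1457°,  Δλ = -2.5343°
a = sin²(Δφ/2) + cos φ₁ cos φ₂ sin²(Δλ/2) = 0.017833
c = 2·arcsin(√a) = 0.267880 rad = 15.3484°
d = R·c = 6375 × 0.267880 = 1707.7 km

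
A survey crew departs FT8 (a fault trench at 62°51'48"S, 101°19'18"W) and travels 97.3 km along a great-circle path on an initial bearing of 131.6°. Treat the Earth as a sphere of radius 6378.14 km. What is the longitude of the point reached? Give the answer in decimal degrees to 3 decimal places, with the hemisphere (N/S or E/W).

99.860°W

FT8: φ = -62.86333°, λ = -101.32167°
δ = d/R = 97.3/6378.14 = 0.015255 rad
φ₂ = arcsin(sin φ₁ cos δ + cos φ₁ sin δ cos θ)
   = arcsin(-0.88992·0.99988 + 0.45611·0.01525·-0.66393) = -63.43621°
λ₂ = λ₁ + atan2(sin θ sin δ cos φ₁, cos δ − sin φ₁ sin φ₂) = -99.85996°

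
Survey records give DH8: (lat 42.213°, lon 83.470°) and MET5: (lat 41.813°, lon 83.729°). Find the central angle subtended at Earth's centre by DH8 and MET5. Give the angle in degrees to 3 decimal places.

0.444°

Δφ = -0.4000°,  Δλ = 0.2590°
a = sin²(Δφ/2) + cos φ₁ cos φ₂ sin²(Δλ/2) = 0.000015
c = 2·arcsin(√a) = 0.007747 rad = 0.4439°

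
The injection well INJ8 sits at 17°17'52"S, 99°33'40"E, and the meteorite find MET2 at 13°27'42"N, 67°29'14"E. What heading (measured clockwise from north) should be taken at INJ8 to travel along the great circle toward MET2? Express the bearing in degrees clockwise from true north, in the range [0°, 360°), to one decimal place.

INJ8: φ = -17.29778°, λ = +99.56111°
MET2: φ = +13.46167°, λ = +67.48722°
Δλ = -32.0739°
y = sin Δλ · cos φ₂ = -0.516423
x = cos φ₁ sin φ₂ − sin φ₁ cos φ₂ cos Δλ = 0.467297
θ = atan2(y, x) = -47.8589° → 312.1411° (mod 360°)

312.1°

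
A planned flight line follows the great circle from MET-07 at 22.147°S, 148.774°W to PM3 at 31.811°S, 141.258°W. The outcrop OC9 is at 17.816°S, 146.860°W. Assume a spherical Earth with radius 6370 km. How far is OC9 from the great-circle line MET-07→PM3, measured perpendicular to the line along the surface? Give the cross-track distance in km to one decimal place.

δ₁₃ = central angle MET-07→OC9 = 0.081846 rad  (haversine)
θ₁₃ = bearing MET-07→OC9 = 22.888°,  θ₁₂ = bearing MET-07→PM3 = 146.917°
dₓₜ = R·arcsin(sin δ₁₃ · sin(θ₁₃ − θ₁₂)) = 6370·arcsin(0.08176·sin(-124.029°)) = -431.932 km
|dₓₜ| = 431.932 km

431.9 km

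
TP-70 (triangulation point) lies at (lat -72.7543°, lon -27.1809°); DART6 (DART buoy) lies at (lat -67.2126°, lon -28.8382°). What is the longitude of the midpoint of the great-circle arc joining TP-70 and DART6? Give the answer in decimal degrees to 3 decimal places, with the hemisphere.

Bx = cos φ₂ cos Δλ = 0.387151,  By = cos φ₂ sin Δλ = -0.011202
φₘ = atan2(sin φ₁ + sin φ₂, √((cos φ₁ + Bx)² + By²)) = -69.98534°
λₘ = λ₁ + atan2(By, cos φ₁ + Bx) = -28.11965°

28.120°W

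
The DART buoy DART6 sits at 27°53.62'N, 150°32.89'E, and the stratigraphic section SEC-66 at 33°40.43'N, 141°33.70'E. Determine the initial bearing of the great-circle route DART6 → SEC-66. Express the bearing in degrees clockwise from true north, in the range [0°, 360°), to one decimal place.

309.1°

DART6: φ = +27.89367°, λ = +150.54817°
SEC-66: φ = +33.67383°, λ = +141.56167°
Δλ = -8.9865°
y = sin Δλ · cos φ₂ = -0.129992
x = cos φ₁ sin φ₂ − sin φ₁ cos φ₂ cos Δλ = 0.105491
θ = atan2(y, x) = -50.9401° → 309.0599° (mod 360°)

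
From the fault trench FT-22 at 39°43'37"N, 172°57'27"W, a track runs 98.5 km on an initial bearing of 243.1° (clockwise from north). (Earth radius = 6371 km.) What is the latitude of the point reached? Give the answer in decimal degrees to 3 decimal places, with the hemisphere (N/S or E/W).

FT-22: φ = +39.72694°, λ = -172.95750°
δ = d/R = 98.5/6371 = 0.015461 rad
φ₂ = arcsin(sin φ₁ cos δ + cos φ₁ sin δ cos θ)
   = arcsin(0.63913·0.99988 + 0.76910·0.01546·-0.45243) = 39.32168°
λ₂ = λ₁ + atan2(sin θ sin δ cos φ₁, cos δ − sin φ₁ sin φ₂) = -173.97869°

39.322°N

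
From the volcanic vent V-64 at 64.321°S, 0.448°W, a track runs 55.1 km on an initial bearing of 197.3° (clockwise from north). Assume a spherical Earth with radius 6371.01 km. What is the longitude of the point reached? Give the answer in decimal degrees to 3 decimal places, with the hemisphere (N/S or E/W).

0.794°W

δ = d/R = 55.1/6371.01 = 0.008649 rad
φ₂ = arcsin(sin φ₁ cos δ + cos φ₁ sin δ cos θ)
   = arcsin(-0.90124·0.99996 + 0.43333·0.00865·-0.95476) = -64.79371°
λ₂ = λ₁ + atan2(sin θ sin δ cos φ₁, cos δ − sin φ₁ sin φ₂) = -0.79400°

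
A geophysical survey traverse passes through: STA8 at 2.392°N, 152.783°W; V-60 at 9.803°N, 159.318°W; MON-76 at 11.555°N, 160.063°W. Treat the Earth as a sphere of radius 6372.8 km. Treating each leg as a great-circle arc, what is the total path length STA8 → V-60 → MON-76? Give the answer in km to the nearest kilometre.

STA8→V-60: c = 0.171971 rad, d = 1095.94 km
V-60→MON-76: c = 0.033140 rad, d = 211.20 km
Total = 1095.94 + 211.20 = 1307.13 km

1307 km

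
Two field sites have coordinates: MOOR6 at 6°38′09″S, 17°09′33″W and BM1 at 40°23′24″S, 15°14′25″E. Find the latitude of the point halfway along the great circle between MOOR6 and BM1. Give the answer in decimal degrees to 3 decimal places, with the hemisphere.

24.358°S

MOOR6: φ = -6.63583°, λ = -17.15917°
BM1: φ = -40.39000°, λ = +15.24028°
Bx = cos φ₂ cos Δλ = 0.643088,  By = cos φ₂ sin Δλ = 0.408107
φₘ = atan2(sin φ₁ + sin φ₂, √((cos φ₁ + Bx)² + By²)) = -24.35801°
λₘ = λ₁ + atan2(By, cos φ₁ + Bx) = -3.15555°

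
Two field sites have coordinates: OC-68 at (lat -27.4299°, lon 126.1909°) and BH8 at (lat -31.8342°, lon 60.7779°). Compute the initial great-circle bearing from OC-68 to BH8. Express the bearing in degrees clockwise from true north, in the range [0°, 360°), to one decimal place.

248.4°

Δλ = -65.4130°
y = sin Δλ · cos φ₂ = -0.772547
x = cos φ₁ sin φ₂ − sin φ₁ cos φ₂ cos Δλ = -0.305324
θ = atan2(y, x) = -111.5648° → 248.4352° (mod 360°)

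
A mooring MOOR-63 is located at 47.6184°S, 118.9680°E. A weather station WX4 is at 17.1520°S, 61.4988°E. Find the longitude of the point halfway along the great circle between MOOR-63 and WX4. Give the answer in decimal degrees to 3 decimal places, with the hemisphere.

84.824°E

Bx = cos φ₂ cos Δλ = 0.513837,  By = cos φ₂ sin Δλ = -0.805606
φₘ = atan2(sin φ₁ + sin φ₂, √((cos φ₁ + Bx)² + By²)) = -35.75801°
λₘ = λ₁ + atan2(By, cos φ₁ + Bx) = 84.82384°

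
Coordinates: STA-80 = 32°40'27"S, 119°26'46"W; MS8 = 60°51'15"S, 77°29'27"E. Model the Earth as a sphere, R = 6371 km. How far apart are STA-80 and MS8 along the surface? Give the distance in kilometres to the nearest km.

STA-80: φ = -32.67417°, λ = -119.44611°
MS8: φ = -60.85417°, λ = +77.49083°
Δφ = -28.1800°,  Δλ = -163.0631°
a = sin²(Δφ/2) + cos φ₁ cos φ₂ sin²(Δλ/2) = 0.460338
c = 2·arcsin(√a) = 1.491389 rad = 85.4503°
d = R·c = 6371 × 1.491389 = 9501.6 km

9502 km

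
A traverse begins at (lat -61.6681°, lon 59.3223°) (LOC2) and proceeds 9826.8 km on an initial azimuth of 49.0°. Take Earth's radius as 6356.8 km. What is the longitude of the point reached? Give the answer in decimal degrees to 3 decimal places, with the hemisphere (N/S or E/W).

111.338°E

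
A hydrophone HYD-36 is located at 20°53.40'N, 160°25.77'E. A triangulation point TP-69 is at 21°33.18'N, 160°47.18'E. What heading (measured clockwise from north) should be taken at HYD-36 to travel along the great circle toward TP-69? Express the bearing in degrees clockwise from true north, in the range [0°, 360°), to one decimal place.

26.6°

HYD-36: φ = +20.89000°, λ = +160.42950°
TP-69: φ = +21.55300°, λ = +160.78633°
Δλ = 0.3568°
y = sin Δλ · cos φ₂ = 0.005792
x = cos φ₁ sin φ₂ − sin φ₁ cos φ₂ cos Δλ = 0.011578
θ = atan2(y, x) = 26.5791° → 26.5791° (mod 360°)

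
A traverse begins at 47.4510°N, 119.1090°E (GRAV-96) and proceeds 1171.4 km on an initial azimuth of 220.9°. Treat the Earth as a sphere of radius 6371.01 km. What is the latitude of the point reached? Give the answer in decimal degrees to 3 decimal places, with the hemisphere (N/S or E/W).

39.112°N

δ = d/R = 1171.4/6371.01 = 0.183864 rad
φ₂ = arcsin(sin φ₁ cos δ + cos φ₁ sin δ cos θ)
   = arcsin(0.73670·0.98314 + 0.67622·0.18283·-0.75585) = 39.11162°
λ₂ = λ₁ + atan2(sin θ sin δ cos φ₁, cos δ − sin φ₁ sin φ₂) = 110.23415°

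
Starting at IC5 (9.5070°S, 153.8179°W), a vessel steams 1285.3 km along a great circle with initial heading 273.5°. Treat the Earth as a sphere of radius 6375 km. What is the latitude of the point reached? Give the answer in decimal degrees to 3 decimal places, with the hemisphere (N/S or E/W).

8.613°S

δ = d/R = 1285.3/6375 = 0.201616 rad
φ₂ = arcsin(sin φ₁ cos δ + cos φ₁ sin δ cos θ)
   = arcsin(-0.16517·0.97974 + 0.98627·0.20025·0.06105) = -8.61332°
λ₂ = λ₁ + atan2(sin θ sin δ cos φ₁, cos δ − sin φ₁ sin φ₂) = -165.48114°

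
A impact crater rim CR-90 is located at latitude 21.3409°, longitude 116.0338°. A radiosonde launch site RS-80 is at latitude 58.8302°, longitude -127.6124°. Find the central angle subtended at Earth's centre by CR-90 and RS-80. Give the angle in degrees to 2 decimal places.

Δφ = 37.4893°,  Δλ = 116.3538°
a = sin²(Δφ/2) + cos φ₁ cos φ₂ sin²(Δλ/2) = 0.451312
c = 2·arcsin(√a) = 1.473266 rad = 84.4119°

84.41°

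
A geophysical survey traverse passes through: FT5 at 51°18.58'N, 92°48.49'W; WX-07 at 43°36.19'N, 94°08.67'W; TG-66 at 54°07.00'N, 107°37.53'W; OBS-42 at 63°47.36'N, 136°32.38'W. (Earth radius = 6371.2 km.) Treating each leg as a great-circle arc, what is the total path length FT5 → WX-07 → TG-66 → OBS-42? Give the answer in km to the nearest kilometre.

FT5: φ = +51.30967°, λ = -92.80817°
WX-07: φ = +43.60317°, λ = -94.14450°
TG-66: φ = +54.11667°, λ = -107.62550°
OBS-42: φ = +63.78933°, λ = -136.53967°
FT5→WX-07: c = 0.135419 rad, d = 862.78 km
WX-07→TG-66: c = 0.239244 rad, d = 1524.27 km
TG-66→OBS-42: c = 0.306110 rad, d = 1950.29 km
Total = 862.78 + 1524.27 + 1950.29 = 4337.34 km

4337 km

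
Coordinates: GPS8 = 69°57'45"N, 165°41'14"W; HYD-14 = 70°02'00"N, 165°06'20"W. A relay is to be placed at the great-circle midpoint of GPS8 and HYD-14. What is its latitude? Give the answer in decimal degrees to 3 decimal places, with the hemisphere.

69.998°N

GPS8: φ = +69.96250°, λ = -165.68722°
HYD-14: φ = +70.03333°, λ = -165.10556°
Bx = cos φ₂ cos Δλ = 0.341456,  By = cos φ₂ sin Δλ = 0.003467
φₘ = atan2(sin φ₁ + sin φ₂, √((cos φ₁ + Bx)² + By²)) = 69.99815°
λₘ = λ₁ + atan2(By, cos φ₁ + Bx) = -165.39688°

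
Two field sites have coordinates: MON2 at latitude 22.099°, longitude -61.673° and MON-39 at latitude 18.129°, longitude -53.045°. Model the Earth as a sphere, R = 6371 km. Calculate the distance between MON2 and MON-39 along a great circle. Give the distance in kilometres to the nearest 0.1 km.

Δφ = -3.9700°,  Δλ = 8.6280°
a = sin²(Δφ/2) + cos φ₁ cos φ₂ sin²(Δλ/2) = 0.006182
c = 2·arcsin(√a) = 0.157417 rad = 9.0193°
d = R·c = 6371 × 0.157417 = 1002.9 km

1002.9 km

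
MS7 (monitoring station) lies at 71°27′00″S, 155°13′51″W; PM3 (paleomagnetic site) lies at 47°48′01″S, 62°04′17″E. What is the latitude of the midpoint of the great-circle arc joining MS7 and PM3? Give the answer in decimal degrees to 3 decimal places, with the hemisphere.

MS7: φ = -71.45000°, λ = -155.23083°
PM3: φ = -47.80028°, λ = +62.07139°
Bx = cos φ₂ cos Δλ = -0.534317,  By = cos φ₂ sin Δλ = -0.407073
φₘ = atan2(sin φ₁ + sin φ₂, √((cos φ₁ + Bx)² + By²)) = -74.73475°
λₘ = λ₁ + atan2(By, cos φ₁ + Bx) = 86.79766°

74.735°S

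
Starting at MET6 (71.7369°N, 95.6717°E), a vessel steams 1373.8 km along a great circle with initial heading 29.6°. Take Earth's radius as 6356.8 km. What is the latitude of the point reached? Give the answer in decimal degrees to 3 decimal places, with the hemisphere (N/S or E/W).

80.390°N

δ = d/R = 1373.8/6356.8 = 0.216115 rad
φ₂ = arcsin(sin φ₁ cos δ + cos φ₁ sin δ cos θ)
   = arcsin(0.94963·0.97674 + 0.31338·0.21444·0.86949) = 80.39021°
λ₂ = λ₁ + atan2(sin θ sin δ cos φ₁, cos δ − sin φ₁ sin φ₂) = 135.05355°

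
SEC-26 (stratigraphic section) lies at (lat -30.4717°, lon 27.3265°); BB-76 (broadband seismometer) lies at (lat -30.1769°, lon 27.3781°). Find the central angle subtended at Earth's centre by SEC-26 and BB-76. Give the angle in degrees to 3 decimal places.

Δφ = 0.2948°,  Δλ = 0.0516°
a = sin²(Δφ/2) + cos φ₁ cos φ₂ sin²(Δλ/2) = 0.000007
c = 2·arcsin(√a) = 0.005204 rad = 0.2981°

0.298°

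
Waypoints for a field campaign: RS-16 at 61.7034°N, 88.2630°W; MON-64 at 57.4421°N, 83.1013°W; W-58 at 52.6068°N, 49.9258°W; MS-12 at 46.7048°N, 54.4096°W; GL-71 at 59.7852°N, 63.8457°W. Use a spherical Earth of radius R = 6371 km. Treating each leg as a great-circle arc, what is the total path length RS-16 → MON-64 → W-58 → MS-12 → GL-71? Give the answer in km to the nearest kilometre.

RS-16→MON-64: c = 0.087194 rad, d = 555.51 km
MON-64→W-58: c = 0.338750 rad, d = 2158.18 km
W-58→MS-12: c = 0.114739 rad, d = 731.00 km
MS-12→GL-71: c = 0.248087 rad, d = 1580.56 km
Total = 555.51 + 2158.18 + 731.00 + 1580.56 = 5025.26 km

5025 km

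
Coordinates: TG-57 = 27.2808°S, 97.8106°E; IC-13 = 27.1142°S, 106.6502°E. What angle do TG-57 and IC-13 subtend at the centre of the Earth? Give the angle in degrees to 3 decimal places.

Δφ = 0.1666°,  Δλ = 8.8396°
a = sin²(Δφ/2) + cos φ₁ cos φ₂ sin²(Δλ/2) = 0.004700
c = 2·arcsin(√a) = 0.137225 rad = 7.8624°

7.862°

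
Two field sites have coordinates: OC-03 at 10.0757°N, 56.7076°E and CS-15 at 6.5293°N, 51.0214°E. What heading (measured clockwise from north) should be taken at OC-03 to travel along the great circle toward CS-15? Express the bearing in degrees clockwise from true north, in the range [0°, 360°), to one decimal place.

Δλ = -5.6862°
y = sin Δλ · cos φ₂ = -0.098437
x = cos φ₁ sin φ₂ − sin φ₁ cos φ₂ cos Δλ = -0.061002
θ = atan2(y, x) = -121.7865° → 238.2135° (mod 360°)

238.2°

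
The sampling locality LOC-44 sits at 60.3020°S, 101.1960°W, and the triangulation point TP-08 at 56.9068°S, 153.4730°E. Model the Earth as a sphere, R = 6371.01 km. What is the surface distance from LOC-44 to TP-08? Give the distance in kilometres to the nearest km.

5447 km

Δφ = 3.3952°,  Δλ = -105.3310°
a = sin²(Δφ/2) + cos φ₁ cos φ₂ sin²(Δλ/2) = 0.171890
c = 2·arcsin(√a) = 0.854999 rad = 48.9878°
d = R·c = 6371.01 × 0.854999 = 5447.2 km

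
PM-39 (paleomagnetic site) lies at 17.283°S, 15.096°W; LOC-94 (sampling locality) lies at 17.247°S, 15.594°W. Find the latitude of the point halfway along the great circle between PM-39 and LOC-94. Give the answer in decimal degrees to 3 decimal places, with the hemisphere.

Bx = cos φ₂ cos Δλ = 0.954999,  By = cos φ₂ sin Δλ = -0.008301
φₘ = atan2(sin φ₁ + sin φ₂, √((cos φ₁ + Bx)² + By²)) = -17.26515°
λₘ = λ₁ + atan2(By, cos φ₁ + Bx) = -15.34502°

17.265°S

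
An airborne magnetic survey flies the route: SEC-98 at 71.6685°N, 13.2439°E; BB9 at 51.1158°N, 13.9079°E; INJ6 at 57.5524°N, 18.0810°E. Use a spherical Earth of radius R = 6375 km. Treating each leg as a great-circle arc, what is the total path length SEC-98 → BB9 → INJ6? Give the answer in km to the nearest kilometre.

3052 km

SEC-98→BB9: c = 0.358750 rad, d = 2287.03 km
BB9→INJ6: c = 0.120042 rad, d = 765.27 km
Total = 2287.03 + 765.27 = 3052.30 km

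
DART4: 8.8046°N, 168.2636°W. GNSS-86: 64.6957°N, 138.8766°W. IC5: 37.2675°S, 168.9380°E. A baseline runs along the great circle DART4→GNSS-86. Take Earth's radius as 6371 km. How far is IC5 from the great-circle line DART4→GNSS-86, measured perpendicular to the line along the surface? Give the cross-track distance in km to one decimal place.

δ₁₃ = central angle DART4→IC5 = 0.886263 rad  (haversine)
θ₁₃ = bearing DART4→IC5 = 203.456°,  θ₁₂ = bearing DART4→GNSS-86 = 14.078°
dₓₜ = R·arcsin(sin δ₁₃ · sin(θ₁₃ − θ₁₂)) = 6371·arcsin(0.77471·sin(189.378°)) = -806.440 km
|dₓₜ| = 806.440 km

806.4 km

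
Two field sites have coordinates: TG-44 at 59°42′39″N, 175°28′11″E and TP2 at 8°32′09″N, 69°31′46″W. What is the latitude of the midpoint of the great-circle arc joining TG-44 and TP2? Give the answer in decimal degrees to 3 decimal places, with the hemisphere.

48.337°N

TG-44: φ = +59.71083°, λ = +175.46972°
TP2: φ = +8.53583°, λ = -69.52944°
Bx = cos φ₂ cos Δλ = -0.417950,  By = cos φ₂ sin Δλ = 0.896263
φₘ = atan2(sin φ₁ + sin φ₂, √((cos φ₁ + Bx)² + By²)) = 48.33688°
λₘ = λ₁ + atan2(By, cos φ₁ + Bx) = -100.03750°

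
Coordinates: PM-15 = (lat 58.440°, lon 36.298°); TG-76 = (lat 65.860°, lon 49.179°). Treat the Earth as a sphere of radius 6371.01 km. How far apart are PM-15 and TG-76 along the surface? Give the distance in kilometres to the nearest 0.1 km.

1058.1 km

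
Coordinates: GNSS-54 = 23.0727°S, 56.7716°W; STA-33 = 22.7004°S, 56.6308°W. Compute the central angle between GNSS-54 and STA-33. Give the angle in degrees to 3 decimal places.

Δφ = 0.3723°,  Δλ = 0.1408°
a = sin²(Δφ/2) + cos φ₁ cos φ₂ sin²(Δλ/2) = 0.000012
c = 2·arcsin(√a) = 0.006881 rad = 0.3943°

0.394°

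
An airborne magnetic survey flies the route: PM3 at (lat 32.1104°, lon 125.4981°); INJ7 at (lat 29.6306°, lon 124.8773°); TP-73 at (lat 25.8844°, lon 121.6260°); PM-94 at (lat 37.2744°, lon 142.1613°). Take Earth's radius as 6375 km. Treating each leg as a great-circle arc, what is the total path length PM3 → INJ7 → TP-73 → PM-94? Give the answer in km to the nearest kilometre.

PM3→INJ7: c = 0.044268 rad, d = 282.21 km
INJ7→TP-73: c = 0.082431 rad, d = 525.50 km
TP-73→PM-94: c = 0.363062 rad, d = 2314.52 km
Total = 282.21 + 525.50 + 2314.52 = 3122.23 km

3122 km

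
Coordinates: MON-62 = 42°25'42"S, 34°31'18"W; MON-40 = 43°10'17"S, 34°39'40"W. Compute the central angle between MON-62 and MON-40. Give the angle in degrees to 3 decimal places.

MON-62: φ = -42.42833°, λ = -34.52167°
MON-40: φ = -43.17139°, λ = -34.66111°
Δφ = -0.7431°,  Δλ = -0.1394°
a = sin²(Δφ/2) + cos φ₁ cos φ₂ sin²(Δλ/2) = 0.000043
c = 2·arcsin(√a) = 0.013091 rad = 0.7501°

0.750°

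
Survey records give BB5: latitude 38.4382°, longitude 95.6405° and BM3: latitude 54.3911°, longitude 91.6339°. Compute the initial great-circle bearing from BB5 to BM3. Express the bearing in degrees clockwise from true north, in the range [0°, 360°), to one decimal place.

Δλ = -4.0066°
y = sin Δλ · cos φ₂ = -0.040683
x = cos φ₁ sin φ₂ − sin φ₁ cos φ₂ cos Δλ = 0.275732
θ = atan2(y, x) = -8.3931° → 351.6069° (mod 360°)

351.6°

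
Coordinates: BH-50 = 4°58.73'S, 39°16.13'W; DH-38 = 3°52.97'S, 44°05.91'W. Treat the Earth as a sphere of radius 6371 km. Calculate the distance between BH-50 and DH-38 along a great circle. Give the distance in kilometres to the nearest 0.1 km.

549.1 km

BH-50: φ = -4.97883°, λ = -39.26883°
DH-38: φ = -3.88283°, λ = -44.09850°
Δφ = 1.0960°,  Δλ = -4.8297°
a = sin²(Δφ/2) + cos φ₁ cos φ₂ sin²(Δλ/2) = 0.001856
c = 2·arcsin(√a) = 0.086190 rad = 4.9383°
d = R·c = 6371 × 0.086190 = 549.1 km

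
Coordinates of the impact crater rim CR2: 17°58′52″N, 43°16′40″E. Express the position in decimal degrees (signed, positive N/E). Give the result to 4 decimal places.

lat: 17.9811° N → +17.9811°
lon: 43.2778° E → +43.2778°

+17.9811°, +43.2778°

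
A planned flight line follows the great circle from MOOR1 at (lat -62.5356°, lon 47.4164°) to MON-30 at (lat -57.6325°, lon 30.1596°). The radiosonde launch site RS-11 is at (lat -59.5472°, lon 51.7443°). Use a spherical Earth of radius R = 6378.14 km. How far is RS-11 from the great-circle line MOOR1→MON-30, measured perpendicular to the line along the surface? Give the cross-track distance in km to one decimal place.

392.3 km

δ₁₃ = central angle MOOR1→RS-11 = 0.063673 rad  (haversine)
θ₁₃ = bearing MOOR1→RS-11 = 36.948°,  θ₁₂ = bearing MOOR1→MON-30 = 291.976°
dₓₜ = R·arcsin(sin δ₁₃ · sin(θ₁₃ − θ₁₂)) = 6378.14·arcsin(0.06363·sin(-255.028°)) = 392.309 km
|dₓₜ| = 392.309 km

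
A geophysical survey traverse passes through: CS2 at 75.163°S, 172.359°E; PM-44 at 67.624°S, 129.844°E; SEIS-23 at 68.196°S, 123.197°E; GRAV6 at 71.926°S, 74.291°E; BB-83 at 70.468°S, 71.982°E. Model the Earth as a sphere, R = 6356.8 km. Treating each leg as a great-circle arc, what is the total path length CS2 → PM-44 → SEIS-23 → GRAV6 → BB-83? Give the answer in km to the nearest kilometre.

CS2→PM-44: c = 0.262563 rad, d = 1669.06 km
PM-44→SEIS-23: c = 0.044732 rad, d = 284.35 km
SEIS-23→GRAV6: c = 0.289488 rad, d = 1840.22 km
GRAV6→BB-83: c = 0.028566 rad, d = 181.59 km
Total = 1669.06 + 284.35 + 1840.22 + 181.59 = 3975.21 km

3975 km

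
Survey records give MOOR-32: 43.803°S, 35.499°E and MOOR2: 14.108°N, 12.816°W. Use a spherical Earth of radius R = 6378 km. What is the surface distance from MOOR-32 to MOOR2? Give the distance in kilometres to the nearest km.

Δφ = 57.9110°,  Δλ = -48.3150°
a = sin²(Δφ/2) + cos φ₁ cos φ₂ sin²(Δλ/2) = 0.351612
c = 2·arcsin(√a) = 1.269482 rad = 72.7360°
d = R·c = 6378 × 1.269482 = 8096.8 km

8097 km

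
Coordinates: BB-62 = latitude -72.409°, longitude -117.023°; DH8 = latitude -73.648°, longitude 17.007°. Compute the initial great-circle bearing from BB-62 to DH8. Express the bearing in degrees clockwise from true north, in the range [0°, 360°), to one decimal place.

Δλ = 134.0300°
y = sin Δλ · cos φ₂ = 0.202419
x = cos φ₁ sin φ₂ − sin φ₁ cos φ₂ cos Δλ = -0.476524
θ = atan2(y, x) = 156.9851° → 156.9851° (mod 360°)

157.0°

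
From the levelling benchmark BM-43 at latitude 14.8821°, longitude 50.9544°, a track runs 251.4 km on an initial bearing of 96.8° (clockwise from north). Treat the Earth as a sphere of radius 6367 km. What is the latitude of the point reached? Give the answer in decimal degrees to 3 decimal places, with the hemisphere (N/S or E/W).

14.603°N

δ = d/R = 251.4/6367 = 0.039485 rad
φ₂ = arcsin(sin φ₁ cos δ + cos φ₁ sin δ cos θ)
   = arcsin(0.25683·0.99922 + 0.96646·0.03947·-0.11840) = 14.60261°
λ₂ = λ₁ + atan2(sin θ sin δ cos φ₁, cos δ − sin φ₁ sin φ₂) = 53.27582°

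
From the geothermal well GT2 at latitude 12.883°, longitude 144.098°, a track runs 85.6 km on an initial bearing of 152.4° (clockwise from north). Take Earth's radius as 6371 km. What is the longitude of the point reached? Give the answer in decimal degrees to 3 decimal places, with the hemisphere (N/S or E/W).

δ = d/R = 85.6/6371 = 0.013436 rad
φ₂ = arcsin(sin φ₁ cos δ + cos φ₁ sin δ cos θ)
   = arcsin(0.22296·0.99991 + 0.97483·0.01344·-0.88620) = 12.20053°
λ₂ = λ₁ + atan2(sin θ sin δ cos φ₁, cos δ − sin φ₁ sin φ₂) = 144.46289°

144.463°E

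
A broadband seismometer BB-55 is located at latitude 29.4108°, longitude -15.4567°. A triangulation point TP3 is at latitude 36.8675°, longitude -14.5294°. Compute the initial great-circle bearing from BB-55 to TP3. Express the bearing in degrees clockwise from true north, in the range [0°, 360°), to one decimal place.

Δλ = 0.9273°
y = sin Δλ · cos φ₂ = 0.012947
x = cos φ₁ sin φ₂ − sin φ₁ cos φ₂ cos Δλ = 0.129828
θ = atan2(y, x) = 5.6951° → 5.6951° (mod 360°)

5.7°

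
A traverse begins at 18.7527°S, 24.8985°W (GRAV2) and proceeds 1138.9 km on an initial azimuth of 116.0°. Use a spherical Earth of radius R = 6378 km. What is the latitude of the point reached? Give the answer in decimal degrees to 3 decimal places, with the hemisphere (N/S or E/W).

22.961°S

δ = d/R = 1138.9/6378 = 0.178567 rad
φ₂ = arcsin(sin φ₁ cos δ + cos φ₁ sin δ cos θ)
   = arcsin(-0.32148·0.98410 + 0.94691·0.17762·-0.43837) = -22.96085°
λ₂ = λ₁ + atan2(sin θ sin δ cos φ₁, cos δ − sin φ₁ sin φ₂) = -14.91410°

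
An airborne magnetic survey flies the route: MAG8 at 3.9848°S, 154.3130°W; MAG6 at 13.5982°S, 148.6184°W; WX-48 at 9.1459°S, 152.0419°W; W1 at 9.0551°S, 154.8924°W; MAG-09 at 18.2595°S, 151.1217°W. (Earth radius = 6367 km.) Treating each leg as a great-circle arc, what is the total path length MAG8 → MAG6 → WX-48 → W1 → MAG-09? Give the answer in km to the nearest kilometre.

MAG8→MAG6: c = 0.194358 rad, d = 1237.48 km
MAG6→WX-48: c = 0.097303 rad, d = 619.53 km
WX-48→W1: c = 0.049150 rad, d = 312.94 km
W1→MAG-09: c = 0.172878 rad, d = 1100.71 km
Total = 1237.48 + 619.53 + 312.94 + 1100.71 = 3270.65 km

3271 km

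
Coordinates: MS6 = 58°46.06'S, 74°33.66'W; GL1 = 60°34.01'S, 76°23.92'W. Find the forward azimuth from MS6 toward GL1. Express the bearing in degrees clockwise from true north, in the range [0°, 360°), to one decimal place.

MS6: φ = -58.76767°, λ = -74.56100°
GL1: φ = -60.56683°, λ = -76.39867°
Δλ = -1.8377°
y = sin Δλ · cos φ₂ = -0.015758
x = cos φ₁ sin φ₂ − sin φ₁ cos φ₂ cos Δλ = -0.031612
θ = atan2(y, x) = -153.5043° → 206.4957° (mod 360°)

206.5°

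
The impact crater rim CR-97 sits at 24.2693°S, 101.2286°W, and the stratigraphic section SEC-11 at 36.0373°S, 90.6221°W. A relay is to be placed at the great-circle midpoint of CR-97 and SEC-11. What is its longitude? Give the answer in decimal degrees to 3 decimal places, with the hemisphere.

Bx = cos φ₂ cos Δλ = 0.794818,  By = cos φ₂ sin Δλ = 0.148840
φₘ = atan2(sin φ₁ + sin φ₂, √((cos φ₁ + Bx)² + By²)) = -30.25978°
λₘ = λ₁ + atan2(By, cos φ₁ + Bx) = -96.24375°

96.244°W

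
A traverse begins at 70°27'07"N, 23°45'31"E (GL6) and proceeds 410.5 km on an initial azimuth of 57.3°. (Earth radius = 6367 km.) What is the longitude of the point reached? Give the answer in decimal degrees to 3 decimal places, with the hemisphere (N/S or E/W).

33.966°E

GL6: φ = +70.45194°, λ = +23.75861°
δ = d/R = 410.5/6367 = 0.064473 rad
φ₂ = arcsin(sin φ₁ cos δ + cos φ₁ sin δ cos θ)
   = arcsin(0.94236·0.99792 + 0.33460·0.06443·0.54024) = 72.18504°
λ₂ = λ₁ + atan2(sin θ sin δ cos φ₁, cos δ − sin φ₁ sin φ₂) = 33.96607°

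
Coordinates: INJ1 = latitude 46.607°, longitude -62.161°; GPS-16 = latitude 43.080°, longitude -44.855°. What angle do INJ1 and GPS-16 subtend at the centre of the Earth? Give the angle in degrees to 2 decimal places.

12.74°

Δφ = -3.5270°,  Δλ = 17.3060°
a = sin²(Δφ/2) + cos φ₁ cos φ₂ sin²(Δλ/2) = 0.012305
c = 2·arcsin(√a) = 0.222313 rad = 12.7376°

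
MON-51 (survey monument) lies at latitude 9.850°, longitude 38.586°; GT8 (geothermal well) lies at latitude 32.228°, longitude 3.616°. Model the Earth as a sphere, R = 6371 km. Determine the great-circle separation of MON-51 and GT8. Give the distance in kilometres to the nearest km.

Δφ = 22.3780°,  Δλ = -34.9700°
a = sin²(Δφ/2) + cos φ₁ cos φ₂ sin²(Δλ/2) = 0.112894
c = 2·arcsin(√a) = 0.685326 rad = 39.2663°
d = R·c = 6371 × 0.685326 = 4366.2 km

4366 km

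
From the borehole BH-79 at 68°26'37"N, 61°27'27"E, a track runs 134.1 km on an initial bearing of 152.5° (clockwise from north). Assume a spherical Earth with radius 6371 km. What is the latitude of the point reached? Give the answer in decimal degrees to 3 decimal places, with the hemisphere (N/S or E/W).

BH-79: φ = +68.44361°, λ = +61.45750°
δ = d/R = 134.1/6371 = 0.021049 rad
φ₂ = arcsin(sin φ₁ cos δ + cos φ₁ sin δ cos θ)
   = arcsin(0.93006·0.99978 + 0.36742·0.02105·-0.88701) = 67.36736°
λ₂ = λ₁ + atan2(sin θ sin δ cos φ₁, cos δ − sin φ₁ sin φ₂) = 62.90462°

67.367°N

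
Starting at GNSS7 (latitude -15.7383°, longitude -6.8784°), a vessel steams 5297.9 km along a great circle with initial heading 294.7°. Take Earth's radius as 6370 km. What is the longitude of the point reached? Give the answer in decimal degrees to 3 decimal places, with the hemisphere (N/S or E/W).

δ = d/R = 5297.9/6370 = 0.831695 rad
φ₂ = arcsin(sin φ₁ cos δ + cos φ₁ sin δ cos θ)
   = arcsin(-0.27124·0.67362 + 0.96251·0.73907·0.41787) = 6.57713°
λ₂ = λ₁ + atan2(sin θ sin δ cos φ₁, cos δ − sin φ₁ sin φ₂) = -49.40276°

49.403°W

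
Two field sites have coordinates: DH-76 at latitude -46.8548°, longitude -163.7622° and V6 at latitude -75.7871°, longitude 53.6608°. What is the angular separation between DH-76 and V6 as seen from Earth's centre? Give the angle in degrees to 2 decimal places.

Δφ = -28.9323°,  Δλ = -142.5770°
a = sin²(Δφ/2) + cos φ₁ cos φ₂ sin²(Δλ/2) = 0.213027
c = 2·arcsin(√a) = 0.959480 rad = 54.9741°

54.97°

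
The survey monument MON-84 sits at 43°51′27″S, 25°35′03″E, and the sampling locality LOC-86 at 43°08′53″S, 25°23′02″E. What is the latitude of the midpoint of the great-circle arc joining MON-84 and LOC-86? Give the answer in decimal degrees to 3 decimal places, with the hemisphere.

43.503°S

MON-84: φ = -43.85750°, λ = +25.58417°
LOC-86: φ = -43.14806°, λ = +25.38389°
Bx = cos φ₂ cos Δλ = 0.729584,  By = cos φ₂ sin Δλ = -0.002550
φₘ = atan2(sin φ₁ + sin φ₂, √((cos φ₁ + Bx)² + By²)) = -43.50282°
λₘ = λ₁ + atan2(By, cos φ₁ + Bx) = 25.48344°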